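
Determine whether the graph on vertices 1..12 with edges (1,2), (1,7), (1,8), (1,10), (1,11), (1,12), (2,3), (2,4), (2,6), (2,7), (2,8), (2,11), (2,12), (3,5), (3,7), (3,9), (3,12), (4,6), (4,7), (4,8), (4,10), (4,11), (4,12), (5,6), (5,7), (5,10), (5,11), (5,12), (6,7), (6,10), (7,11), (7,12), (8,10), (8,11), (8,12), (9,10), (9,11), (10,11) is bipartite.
No (odd cycle of length 3: 7 -> 1 -> 12 -> 7)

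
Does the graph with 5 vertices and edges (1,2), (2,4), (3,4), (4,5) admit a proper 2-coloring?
Yes. Partition: {1, 4}, {2, 3, 5}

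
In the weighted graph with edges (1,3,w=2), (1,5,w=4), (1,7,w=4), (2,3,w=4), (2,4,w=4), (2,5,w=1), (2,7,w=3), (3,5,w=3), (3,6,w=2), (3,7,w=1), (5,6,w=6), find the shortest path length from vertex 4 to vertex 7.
7 (path: 4 -> 2 -> 7; weights 4 + 3 = 7)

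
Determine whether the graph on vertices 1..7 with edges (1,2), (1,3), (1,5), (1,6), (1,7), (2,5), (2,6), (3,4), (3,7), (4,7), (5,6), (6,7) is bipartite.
No (odd cycle of length 3: 3 -> 1 -> 7 -> 3)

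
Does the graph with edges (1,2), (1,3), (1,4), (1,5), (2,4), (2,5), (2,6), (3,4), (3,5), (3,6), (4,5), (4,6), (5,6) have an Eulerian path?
Yes (the graph is connected and exactly 2 vertices have odd degree: {4, 5}; any Eulerian path must start and end at those)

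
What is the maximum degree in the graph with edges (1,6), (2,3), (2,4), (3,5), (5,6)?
2 (attained at vertices 2, 3, 5, 6)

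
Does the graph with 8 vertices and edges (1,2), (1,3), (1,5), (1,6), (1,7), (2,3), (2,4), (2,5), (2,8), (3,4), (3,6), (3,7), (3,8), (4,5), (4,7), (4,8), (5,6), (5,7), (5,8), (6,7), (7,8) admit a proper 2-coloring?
No (odd cycle of length 3: 2 -> 1 -> 3 -> 2)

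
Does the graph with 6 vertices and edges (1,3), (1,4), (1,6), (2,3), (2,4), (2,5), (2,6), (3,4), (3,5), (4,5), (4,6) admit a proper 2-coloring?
No (odd cycle of length 3: 3 -> 1 -> 4 -> 3)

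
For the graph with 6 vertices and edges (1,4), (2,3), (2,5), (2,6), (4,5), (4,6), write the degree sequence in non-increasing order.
[3, 3, 2, 2, 1, 1] (degrees: deg(1)=1, deg(2)=3, deg(3)=1, deg(4)=3, deg(5)=2, deg(6)=2)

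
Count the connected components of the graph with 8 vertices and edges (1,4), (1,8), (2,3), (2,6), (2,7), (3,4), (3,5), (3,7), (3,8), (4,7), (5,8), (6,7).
1 (components: {1, 2, 3, 4, 5, 6, 7, 8})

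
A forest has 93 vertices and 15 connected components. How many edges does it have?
78 (Each of the 15 component trees on V_i vertices has V_i - 1 edges; summing gives V - C = 93 - 15 = 78)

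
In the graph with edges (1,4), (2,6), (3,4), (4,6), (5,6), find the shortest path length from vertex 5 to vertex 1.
3 (path: 5 -> 6 -> 4 -> 1, 3 edges)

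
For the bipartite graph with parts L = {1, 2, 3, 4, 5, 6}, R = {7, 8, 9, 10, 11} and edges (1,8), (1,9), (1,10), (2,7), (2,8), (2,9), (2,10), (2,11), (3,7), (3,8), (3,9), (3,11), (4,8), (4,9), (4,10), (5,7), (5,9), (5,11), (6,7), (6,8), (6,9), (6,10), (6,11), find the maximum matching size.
5 (matching: (1,10), (2,11), (3,9), (4,8), (5,7); upper bound min(|L|,|R|) = min(6,5) = 5)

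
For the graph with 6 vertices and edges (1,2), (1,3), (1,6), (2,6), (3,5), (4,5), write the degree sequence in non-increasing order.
[3, 2, 2, 2, 2, 1] (degrees: deg(1)=3, deg(2)=2, deg(3)=2, deg(4)=1, deg(5)=2, deg(6)=2)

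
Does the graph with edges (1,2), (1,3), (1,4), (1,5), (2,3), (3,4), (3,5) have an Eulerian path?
Yes — and in fact it has an Eulerian circuit (the graph is connected and all 5 vertices have even degree)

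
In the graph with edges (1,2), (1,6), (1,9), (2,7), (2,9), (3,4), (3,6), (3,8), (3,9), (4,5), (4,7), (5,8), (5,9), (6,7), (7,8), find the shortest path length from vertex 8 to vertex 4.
2 (path: 8 -> 7 -> 4, 2 edges)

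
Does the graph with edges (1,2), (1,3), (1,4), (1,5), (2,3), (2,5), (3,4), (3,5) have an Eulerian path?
Yes (the graph is connected and exactly 2 vertices have odd degree: {2, 5}; any Eulerian path must start and end at those)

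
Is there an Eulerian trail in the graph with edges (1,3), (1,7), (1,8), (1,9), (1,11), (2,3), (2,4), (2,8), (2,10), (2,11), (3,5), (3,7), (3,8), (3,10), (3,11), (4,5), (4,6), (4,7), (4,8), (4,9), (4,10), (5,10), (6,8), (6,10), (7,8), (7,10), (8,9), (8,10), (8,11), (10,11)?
No (10 vertices have odd degree: {1, 2, 3, 4, 5, 6, 7, 8, 9, 11}; Eulerian path requires 0 or 2)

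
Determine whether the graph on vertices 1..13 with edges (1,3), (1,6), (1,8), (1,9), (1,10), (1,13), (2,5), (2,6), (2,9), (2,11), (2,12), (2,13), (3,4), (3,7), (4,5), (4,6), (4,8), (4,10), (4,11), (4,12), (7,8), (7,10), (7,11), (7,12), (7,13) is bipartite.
Yes. Partition: {1, 2, 4, 7}, {3, 5, 6, 8, 9, 10, 11, 12, 13}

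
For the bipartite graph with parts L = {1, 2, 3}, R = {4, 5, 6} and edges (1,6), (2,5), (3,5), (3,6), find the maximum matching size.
2 (matching: (1,6), (2,5); upper bound min(|L|,|R|) = min(3,3) = 3)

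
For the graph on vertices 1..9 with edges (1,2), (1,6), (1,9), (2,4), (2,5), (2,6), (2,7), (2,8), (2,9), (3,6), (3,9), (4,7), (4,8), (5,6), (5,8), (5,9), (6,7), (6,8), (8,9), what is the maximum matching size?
4 (matching: (1,6), (2,7), (4,8), (5,9); upper bound floor(n/2) = floor(9/2) = 4)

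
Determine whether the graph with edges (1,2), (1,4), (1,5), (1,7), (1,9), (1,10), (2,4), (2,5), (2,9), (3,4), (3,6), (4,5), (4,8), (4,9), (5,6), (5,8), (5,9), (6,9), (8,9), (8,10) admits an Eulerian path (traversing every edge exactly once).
Yes (the graph is connected and exactly 2 vertices have odd degree: {6, 7}; any Eulerian path must start and end at those)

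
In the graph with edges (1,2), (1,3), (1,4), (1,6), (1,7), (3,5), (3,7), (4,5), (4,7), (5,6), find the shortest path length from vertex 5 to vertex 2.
3 (path: 5 -> 6 -> 1 -> 2, 3 edges)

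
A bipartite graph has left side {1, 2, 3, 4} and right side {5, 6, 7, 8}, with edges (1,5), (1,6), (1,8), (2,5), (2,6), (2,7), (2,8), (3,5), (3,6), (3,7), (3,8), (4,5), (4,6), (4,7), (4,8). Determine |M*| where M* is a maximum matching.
4 (matching: (1,8), (2,7), (3,6), (4,5); upper bound min(|L|,|R|) = min(4,4) = 4)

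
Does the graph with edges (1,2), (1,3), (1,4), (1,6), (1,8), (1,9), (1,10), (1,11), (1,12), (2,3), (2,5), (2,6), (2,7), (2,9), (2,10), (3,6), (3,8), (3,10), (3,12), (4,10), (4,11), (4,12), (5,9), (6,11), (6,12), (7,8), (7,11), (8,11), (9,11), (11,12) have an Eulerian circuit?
No (6 vertices have odd degree: {1, 2, 6, 7, 11, 12}; Eulerian circuit requires 0)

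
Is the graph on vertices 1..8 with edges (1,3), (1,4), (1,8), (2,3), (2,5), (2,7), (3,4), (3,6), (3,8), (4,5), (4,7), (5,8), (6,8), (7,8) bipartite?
No (odd cycle of length 3: 3 -> 1 -> 8 -> 3)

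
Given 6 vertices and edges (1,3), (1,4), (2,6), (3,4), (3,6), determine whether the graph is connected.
No, it has 2 components: {1, 2, 3, 4, 6}, {5}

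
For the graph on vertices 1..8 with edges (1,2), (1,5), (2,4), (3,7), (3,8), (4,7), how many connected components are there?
2 (components: {1, 2, 3, 4, 5, 7, 8}, {6})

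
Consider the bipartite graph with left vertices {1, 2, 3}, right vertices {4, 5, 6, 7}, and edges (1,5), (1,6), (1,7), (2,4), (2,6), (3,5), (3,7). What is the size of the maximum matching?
3 (matching: (1,7), (2,6), (3,5); upper bound min(|L|,|R|) = min(3,4) = 3)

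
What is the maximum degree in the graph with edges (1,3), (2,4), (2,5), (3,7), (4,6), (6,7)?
2 (attained at vertices 2, 3, 4, 6, 7)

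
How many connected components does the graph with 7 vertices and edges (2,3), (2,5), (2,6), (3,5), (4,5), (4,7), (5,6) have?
2 (components: {1}, {2, 3, 4, 5, 6, 7})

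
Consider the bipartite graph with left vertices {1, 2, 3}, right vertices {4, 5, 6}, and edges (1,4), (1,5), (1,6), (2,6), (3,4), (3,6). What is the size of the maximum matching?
3 (matching: (1,5), (2,6), (3,4); upper bound min(|L|,|R|) = min(3,3) = 3)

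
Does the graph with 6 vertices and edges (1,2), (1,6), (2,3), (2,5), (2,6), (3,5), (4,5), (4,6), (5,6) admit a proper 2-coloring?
No (odd cycle of length 3: 2 -> 1 -> 6 -> 2)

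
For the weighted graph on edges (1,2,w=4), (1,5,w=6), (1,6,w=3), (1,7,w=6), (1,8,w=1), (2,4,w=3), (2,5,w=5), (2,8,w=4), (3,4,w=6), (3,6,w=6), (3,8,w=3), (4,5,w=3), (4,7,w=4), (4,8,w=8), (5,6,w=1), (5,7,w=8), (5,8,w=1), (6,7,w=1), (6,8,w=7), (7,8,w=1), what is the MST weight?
13 (MST edges: (1,8,w=1), (2,4,w=3), (3,8,w=3), (4,5,w=3), (5,6,w=1), (5,8,w=1), (6,7,w=1); sum of weights 1 + 3 + 3 + 3 + 1 + 1 + 1 = 13)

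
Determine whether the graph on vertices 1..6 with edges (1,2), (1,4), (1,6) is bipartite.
Yes. Partition: {1, 3, 5}, {2, 4, 6}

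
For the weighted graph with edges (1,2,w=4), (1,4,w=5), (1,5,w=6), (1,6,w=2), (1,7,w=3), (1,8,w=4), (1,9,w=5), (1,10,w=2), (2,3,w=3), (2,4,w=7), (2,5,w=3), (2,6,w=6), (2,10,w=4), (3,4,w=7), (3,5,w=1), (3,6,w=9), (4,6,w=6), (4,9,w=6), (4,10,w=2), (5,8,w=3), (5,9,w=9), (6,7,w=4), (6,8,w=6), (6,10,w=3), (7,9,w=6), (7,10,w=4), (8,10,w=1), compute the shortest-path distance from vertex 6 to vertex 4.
5 (path: 6 -> 10 -> 4; weights 3 + 2 = 5)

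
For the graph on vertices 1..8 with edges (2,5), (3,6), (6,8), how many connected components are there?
5 (components: {1}, {2, 5}, {3, 6, 8}, {4}, {7})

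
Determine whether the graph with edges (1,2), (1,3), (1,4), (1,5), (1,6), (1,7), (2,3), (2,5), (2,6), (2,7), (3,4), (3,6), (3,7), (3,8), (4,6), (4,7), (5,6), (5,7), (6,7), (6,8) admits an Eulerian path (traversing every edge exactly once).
Yes (the graph is connected and exactly 2 vertices have odd degree: {2, 6}; any Eulerian path must start and end at those)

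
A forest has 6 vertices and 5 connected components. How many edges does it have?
1 (Each of the 5 component trees on V_i vertices has V_i - 1 edges; summing gives V - C = 6 - 5 = 1)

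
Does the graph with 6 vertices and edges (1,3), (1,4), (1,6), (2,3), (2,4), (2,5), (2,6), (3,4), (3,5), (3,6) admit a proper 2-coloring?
No (odd cycle of length 3: 3 -> 1 -> 6 -> 3)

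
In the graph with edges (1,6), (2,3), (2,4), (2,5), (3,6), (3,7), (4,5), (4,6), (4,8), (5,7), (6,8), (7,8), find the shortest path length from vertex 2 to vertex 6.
2 (path: 2 -> 3 -> 6, 2 edges)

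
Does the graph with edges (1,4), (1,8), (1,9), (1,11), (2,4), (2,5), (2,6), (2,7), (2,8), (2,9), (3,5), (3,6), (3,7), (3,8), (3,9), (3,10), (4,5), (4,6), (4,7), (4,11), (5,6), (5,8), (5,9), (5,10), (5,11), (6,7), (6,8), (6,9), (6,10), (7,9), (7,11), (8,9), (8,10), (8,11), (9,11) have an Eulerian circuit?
Yes (the graph is connected and all 11 vertices have even degree)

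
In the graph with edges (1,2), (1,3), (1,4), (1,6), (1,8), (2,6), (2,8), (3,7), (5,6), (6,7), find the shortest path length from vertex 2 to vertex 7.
2 (path: 2 -> 6 -> 7, 2 edges)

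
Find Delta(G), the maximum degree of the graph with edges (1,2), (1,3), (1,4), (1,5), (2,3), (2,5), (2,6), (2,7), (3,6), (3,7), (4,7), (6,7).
5 (attained at vertex 2)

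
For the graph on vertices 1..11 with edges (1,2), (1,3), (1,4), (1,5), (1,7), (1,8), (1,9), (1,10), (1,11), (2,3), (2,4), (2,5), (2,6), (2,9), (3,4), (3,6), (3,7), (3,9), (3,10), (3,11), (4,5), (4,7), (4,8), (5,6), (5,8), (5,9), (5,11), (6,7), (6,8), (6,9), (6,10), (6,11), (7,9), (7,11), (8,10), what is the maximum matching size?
5 (matching: (1,10), (2,9), (3,11), (4,8), (6,7); upper bound floor(n/2) = floor(11/2) = 5)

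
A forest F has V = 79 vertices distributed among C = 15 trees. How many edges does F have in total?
64 (Each of the 15 component trees on V_i vertices has V_i - 1 edges; summing gives V - C = 79 - 15 = 64)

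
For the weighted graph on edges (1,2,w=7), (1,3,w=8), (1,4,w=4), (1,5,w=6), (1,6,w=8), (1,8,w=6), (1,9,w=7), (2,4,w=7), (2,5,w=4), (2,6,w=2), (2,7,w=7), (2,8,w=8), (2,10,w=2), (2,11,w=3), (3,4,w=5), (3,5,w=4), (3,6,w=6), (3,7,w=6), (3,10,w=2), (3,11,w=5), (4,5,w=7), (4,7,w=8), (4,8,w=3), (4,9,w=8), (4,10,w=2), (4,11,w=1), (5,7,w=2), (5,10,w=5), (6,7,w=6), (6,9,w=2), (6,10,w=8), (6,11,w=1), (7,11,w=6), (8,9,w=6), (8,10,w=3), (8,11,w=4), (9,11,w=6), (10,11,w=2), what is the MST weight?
23 (MST edges: (1,4,w=4), (2,5,w=4), (2,6,w=2), (2,10,w=2), (3,10,w=2), (4,8,w=3), (4,11,w=1), (5,7,w=2), (6,9,w=2), (6,11,w=1); sum of weights 4 + 4 + 2 + 2 + 2 + 3 + 1 + 2 + 2 + 1 = 23)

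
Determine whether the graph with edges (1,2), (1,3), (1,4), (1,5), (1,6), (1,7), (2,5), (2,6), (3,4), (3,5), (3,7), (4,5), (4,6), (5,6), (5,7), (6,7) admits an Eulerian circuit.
No (2 vertices have odd degree: {2, 6}; Eulerian circuit requires 0)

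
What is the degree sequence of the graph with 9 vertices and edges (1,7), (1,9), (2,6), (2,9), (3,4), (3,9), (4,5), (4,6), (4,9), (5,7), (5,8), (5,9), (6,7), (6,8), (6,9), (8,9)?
[7, 5, 4, 4, 3, 3, 2, 2, 2] (degrees: deg(1)=2, deg(2)=2, deg(3)=2, deg(4)=4, deg(5)=4, deg(6)=5, deg(7)=3, deg(8)=3, deg(9)=7)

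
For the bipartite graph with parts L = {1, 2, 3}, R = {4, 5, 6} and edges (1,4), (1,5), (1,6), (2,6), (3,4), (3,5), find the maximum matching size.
3 (matching: (1,4), (2,6), (3,5); upper bound min(|L|,|R|) = min(3,3) = 3)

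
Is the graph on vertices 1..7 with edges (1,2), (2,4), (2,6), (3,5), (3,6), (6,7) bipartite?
Yes. Partition: {1, 4, 5, 6}, {2, 3, 7}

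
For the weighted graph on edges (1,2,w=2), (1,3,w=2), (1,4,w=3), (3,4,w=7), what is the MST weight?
7 (MST edges: (1,2,w=2), (1,3,w=2), (1,4,w=3); sum of weights 2 + 2 + 3 = 7)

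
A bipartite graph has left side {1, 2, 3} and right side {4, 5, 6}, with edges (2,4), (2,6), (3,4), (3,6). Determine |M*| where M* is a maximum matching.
2 (matching: (2,6), (3,4); upper bound min(|L|,|R|) = min(3,3) = 3)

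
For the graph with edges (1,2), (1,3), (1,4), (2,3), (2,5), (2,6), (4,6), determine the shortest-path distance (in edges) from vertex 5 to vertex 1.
2 (path: 5 -> 2 -> 1, 2 edges)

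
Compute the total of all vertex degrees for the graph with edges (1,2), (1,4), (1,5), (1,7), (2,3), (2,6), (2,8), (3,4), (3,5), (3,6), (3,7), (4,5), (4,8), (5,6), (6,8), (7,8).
32 (handshake: sum of degrees = 2|E| = 2 x 16 = 32)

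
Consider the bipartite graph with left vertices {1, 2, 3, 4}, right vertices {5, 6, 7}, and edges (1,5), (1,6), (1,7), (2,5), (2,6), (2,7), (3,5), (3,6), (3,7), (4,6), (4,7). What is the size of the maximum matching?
3 (matching: (1,7), (2,6), (3,5); upper bound min(|L|,|R|) = min(4,3) = 3)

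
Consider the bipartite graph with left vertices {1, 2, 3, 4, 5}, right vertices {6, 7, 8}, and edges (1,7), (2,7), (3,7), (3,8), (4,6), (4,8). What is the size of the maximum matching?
3 (matching: (1,7), (3,8), (4,6); upper bound min(|L|,|R|) = min(5,3) = 3)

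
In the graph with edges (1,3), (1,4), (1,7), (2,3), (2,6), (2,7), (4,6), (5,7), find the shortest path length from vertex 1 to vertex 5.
2 (path: 1 -> 7 -> 5, 2 edges)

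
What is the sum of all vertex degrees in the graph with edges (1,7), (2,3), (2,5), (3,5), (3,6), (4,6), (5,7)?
14 (handshake: sum of degrees = 2|E| = 2 x 7 = 14)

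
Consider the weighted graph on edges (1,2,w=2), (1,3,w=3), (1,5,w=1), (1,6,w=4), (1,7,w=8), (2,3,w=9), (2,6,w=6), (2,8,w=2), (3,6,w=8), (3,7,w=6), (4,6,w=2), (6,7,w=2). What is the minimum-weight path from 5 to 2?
3 (path: 5 -> 1 -> 2; weights 1 + 2 = 3)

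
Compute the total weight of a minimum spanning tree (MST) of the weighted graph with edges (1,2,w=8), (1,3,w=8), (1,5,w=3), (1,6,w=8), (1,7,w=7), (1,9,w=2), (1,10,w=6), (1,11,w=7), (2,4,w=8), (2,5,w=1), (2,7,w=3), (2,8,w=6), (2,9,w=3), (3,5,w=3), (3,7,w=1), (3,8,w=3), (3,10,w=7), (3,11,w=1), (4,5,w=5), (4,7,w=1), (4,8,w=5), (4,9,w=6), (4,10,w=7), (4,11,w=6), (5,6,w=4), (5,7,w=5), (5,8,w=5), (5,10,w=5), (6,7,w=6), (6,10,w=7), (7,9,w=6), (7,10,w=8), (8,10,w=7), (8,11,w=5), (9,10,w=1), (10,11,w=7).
20 (MST edges: (1,5,w=3), (1,9,w=2), (2,5,w=1), (2,7,w=3), (3,7,w=1), (3,8,w=3), (3,11,w=1), (4,7,w=1), (5,6,w=4), (9,10,w=1); sum of weights 3 + 2 + 1 + 3 + 1 + 3 + 1 + 1 + 4 + 1 = 20)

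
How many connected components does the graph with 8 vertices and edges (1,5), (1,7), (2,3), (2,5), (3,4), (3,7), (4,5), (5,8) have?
2 (components: {1, 2, 3, 4, 5, 7, 8}, {6})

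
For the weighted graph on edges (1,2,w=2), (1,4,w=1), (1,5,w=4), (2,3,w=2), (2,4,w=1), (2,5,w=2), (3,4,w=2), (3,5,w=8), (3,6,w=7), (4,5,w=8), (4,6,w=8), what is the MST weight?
13 (MST edges: (1,4,w=1), (2,3,w=2), (2,4,w=1), (2,5,w=2), (3,6,w=7); sum of weights 1 + 2 + 1 + 2 + 7 = 13)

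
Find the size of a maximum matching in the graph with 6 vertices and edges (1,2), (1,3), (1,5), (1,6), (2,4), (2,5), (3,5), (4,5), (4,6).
3 (matching: (1,6), (2,4), (3,5); upper bound floor(n/2) = floor(6/2) = 3)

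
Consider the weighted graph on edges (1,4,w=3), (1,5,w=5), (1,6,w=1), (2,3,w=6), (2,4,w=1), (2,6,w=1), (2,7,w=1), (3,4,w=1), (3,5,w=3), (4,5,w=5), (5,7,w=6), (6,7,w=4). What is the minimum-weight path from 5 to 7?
6 (path: 5 -> 7; weights 6 = 6)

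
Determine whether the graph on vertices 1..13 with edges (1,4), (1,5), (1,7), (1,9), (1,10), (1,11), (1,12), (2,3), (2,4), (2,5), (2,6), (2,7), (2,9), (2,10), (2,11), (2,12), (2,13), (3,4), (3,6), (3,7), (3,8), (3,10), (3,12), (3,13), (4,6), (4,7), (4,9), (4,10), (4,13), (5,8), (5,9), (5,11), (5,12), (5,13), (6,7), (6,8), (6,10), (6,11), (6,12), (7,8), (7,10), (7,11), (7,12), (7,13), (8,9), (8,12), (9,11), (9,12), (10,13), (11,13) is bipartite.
No (odd cycle of length 3: 7 -> 1 -> 4 -> 7)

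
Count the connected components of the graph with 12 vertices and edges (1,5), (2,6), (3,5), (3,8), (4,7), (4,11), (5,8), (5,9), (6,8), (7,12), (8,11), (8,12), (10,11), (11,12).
1 (components: {1, 2, 3, 4, 5, 6, 7, 8, 9, 10, 11, 12})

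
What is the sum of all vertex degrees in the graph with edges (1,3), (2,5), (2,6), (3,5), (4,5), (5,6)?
12 (handshake: sum of degrees = 2|E| = 2 x 6 = 12)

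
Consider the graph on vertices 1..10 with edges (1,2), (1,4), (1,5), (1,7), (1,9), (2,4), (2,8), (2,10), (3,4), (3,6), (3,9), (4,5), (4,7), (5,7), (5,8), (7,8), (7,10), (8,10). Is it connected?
Yes (BFS from 1 visits [1, 2, 4, 5, 7, 9, 8, 10, 3, 6] — all 10 vertices reached)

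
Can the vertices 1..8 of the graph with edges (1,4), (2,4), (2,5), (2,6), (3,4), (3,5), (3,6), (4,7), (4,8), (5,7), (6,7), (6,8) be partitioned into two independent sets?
Yes. Partition: {1, 2, 3, 7, 8}, {4, 5, 6}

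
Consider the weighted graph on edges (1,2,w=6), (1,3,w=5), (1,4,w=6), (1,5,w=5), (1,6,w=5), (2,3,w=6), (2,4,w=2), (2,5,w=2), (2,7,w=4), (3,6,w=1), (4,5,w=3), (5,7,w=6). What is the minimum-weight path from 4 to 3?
8 (path: 4 -> 2 -> 3; weights 2 + 6 = 8)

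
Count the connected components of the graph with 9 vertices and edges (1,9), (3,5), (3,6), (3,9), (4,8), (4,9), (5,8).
3 (components: {1, 3, 4, 5, 6, 8, 9}, {2}, {7})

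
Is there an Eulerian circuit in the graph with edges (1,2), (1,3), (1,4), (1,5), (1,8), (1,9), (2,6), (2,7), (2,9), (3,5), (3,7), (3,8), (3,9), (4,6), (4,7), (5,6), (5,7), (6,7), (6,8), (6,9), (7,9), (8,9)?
No (2 vertices have odd degree: {3, 4}; Eulerian circuit requires 0)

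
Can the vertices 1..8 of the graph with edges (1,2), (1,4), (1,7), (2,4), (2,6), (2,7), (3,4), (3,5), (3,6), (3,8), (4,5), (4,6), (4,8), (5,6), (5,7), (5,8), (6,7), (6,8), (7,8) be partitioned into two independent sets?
No (odd cycle of length 3: 7 -> 1 -> 2 -> 7)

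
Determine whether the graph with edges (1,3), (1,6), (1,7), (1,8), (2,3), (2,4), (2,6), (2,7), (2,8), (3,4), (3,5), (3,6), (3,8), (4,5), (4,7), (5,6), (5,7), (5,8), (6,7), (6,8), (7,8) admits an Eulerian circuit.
No (2 vertices have odd degree: {2, 5}; Eulerian circuit requires 0)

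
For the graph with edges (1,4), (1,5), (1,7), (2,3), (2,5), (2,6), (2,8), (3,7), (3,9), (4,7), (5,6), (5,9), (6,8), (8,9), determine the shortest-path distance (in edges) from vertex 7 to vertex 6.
3 (path: 7 -> 1 -> 5 -> 6, 3 edges)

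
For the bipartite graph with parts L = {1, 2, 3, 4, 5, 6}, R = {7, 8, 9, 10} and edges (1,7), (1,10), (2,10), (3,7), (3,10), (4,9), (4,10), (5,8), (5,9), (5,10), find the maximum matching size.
4 (matching: (1,10), (3,7), (4,9), (5,8); upper bound min(|L|,|R|) = min(6,4) = 4)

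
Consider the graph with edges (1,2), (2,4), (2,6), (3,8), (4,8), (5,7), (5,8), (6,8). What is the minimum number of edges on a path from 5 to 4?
2 (path: 5 -> 8 -> 4, 2 edges)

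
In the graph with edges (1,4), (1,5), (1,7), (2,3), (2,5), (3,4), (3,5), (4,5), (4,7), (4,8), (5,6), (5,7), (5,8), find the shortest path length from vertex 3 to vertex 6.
2 (path: 3 -> 5 -> 6, 2 edges)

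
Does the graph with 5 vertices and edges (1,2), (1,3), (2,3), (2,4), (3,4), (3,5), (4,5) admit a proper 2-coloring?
No (odd cycle of length 3: 3 -> 1 -> 2 -> 3)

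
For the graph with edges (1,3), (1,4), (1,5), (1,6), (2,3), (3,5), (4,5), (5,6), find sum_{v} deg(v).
16 (handshake: sum of degrees = 2|E| = 2 x 8 = 16)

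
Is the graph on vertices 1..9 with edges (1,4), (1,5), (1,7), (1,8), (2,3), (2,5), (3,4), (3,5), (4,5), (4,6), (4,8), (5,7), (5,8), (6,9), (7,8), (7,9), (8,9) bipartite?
No (odd cycle of length 3: 8 -> 1 -> 4 -> 8)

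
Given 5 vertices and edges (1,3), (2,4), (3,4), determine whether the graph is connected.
No, it has 2 components: {1, 2, 3, 4}, {5}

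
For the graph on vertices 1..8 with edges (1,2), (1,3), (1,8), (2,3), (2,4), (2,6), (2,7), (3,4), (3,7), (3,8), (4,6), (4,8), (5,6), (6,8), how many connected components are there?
1 (components: {1, 2, 3, 4, 5, 6, 7, 8})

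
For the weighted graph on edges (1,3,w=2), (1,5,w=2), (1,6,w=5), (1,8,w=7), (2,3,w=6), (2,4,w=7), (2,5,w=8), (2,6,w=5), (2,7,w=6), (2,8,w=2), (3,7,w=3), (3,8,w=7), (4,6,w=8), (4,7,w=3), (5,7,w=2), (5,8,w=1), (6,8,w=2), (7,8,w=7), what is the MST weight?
14 (MST edges: (1,3,w=2), (1,5,w=2), (2,8,w=2), (4,7,w=3), (5,7,w=2), (5,8,w=1), (6,8,w=2); sum of weights 2 + 2 + 2 + 3 + 2 + 1 + 2 = 14)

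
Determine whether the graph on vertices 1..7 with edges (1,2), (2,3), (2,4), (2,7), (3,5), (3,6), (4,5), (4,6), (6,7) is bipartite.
Yes. Partition: {1, 3, 4, 7}, {2, 5, 6}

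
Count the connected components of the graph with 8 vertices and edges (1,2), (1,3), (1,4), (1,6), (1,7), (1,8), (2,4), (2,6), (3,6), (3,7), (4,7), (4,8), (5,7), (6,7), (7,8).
1 (components: {1, 2, 3, 4, 5, 6, 7, 8})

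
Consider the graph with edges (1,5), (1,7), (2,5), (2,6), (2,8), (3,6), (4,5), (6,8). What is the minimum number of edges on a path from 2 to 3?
2 (path: 2 -> 6 -> 3, 2 edges)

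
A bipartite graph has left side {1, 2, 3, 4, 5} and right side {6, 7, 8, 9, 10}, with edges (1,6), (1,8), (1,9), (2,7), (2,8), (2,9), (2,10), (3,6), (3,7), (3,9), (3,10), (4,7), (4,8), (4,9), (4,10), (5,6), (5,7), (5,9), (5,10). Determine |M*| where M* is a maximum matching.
5 (matching: (1,9), (2,10), (3,7), (4,8), (5,6); upper bound min(|L|,|R|) = min(5,5) = 5)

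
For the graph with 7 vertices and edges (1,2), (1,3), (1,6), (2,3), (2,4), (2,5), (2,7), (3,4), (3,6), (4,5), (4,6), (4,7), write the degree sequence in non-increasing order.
[5, 5, 4, 3, 3, 2, 2] (degrees: deg(1)=3, deg(2)=5, deg(3)=4, deg(4)=5, deg(5)=2, deg(6)=3, deg(7)=2)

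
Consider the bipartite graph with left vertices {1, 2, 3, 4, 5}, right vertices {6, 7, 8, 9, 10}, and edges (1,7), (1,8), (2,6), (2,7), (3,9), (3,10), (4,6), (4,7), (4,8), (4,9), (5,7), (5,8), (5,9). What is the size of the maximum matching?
5 (matching: (1,8), (2,7), (3,10), (4,6), (5,9); upper bound min(|L|,|R|) = min(5,5) = 5)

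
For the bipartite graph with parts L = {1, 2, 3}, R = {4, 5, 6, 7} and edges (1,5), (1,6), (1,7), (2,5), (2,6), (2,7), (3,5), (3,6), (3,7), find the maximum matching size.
3 (matching: (1,7), (2,6), (3,5); upper bound min(|L|,|R|) = min(3,4) = 3)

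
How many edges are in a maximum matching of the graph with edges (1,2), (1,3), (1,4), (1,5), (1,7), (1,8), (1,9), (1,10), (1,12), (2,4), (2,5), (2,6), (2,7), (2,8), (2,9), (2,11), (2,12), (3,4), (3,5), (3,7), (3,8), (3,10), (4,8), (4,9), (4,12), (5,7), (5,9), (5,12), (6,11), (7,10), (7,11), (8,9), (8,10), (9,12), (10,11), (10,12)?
6 (matching: (1,10), (2,4), (3,8), (5,7), (6,11), (9,12); upper bound floor(n/2) = floor(12/2) = 6)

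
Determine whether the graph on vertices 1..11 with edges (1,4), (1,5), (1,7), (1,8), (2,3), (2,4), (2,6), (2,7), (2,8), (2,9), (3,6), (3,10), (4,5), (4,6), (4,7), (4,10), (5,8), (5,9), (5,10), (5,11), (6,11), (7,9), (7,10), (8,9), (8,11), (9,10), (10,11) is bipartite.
No (odd cycle of length 3: 4 -> 1 -> 5 -> 4)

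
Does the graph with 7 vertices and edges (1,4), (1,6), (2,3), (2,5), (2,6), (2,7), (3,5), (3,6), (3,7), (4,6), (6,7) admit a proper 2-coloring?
No (odd cycle of length 3: 4 -> 1 -> 6 -> 4)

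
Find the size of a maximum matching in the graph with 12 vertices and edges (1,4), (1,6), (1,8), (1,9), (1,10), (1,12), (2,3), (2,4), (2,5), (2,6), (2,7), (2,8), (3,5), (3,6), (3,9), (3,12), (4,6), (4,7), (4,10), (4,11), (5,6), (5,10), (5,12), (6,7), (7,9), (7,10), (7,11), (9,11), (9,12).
6 (matching: (1,9), (2,8), (3,12), (4,6), (5,10), (7,11); upper bound floor(n/2) = floor(12/2) = 6)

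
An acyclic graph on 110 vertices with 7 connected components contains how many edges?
103 (Each of the 7 component trees on V_i vertices has V_i - 1 edges; summing gives V - C = 110 - 7 = 103)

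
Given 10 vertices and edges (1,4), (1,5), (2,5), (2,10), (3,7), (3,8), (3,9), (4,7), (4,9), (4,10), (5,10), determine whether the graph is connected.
No, it has 2 components: {1, 2, 3, 4, 5, 7, 8, 9, 10}, {6}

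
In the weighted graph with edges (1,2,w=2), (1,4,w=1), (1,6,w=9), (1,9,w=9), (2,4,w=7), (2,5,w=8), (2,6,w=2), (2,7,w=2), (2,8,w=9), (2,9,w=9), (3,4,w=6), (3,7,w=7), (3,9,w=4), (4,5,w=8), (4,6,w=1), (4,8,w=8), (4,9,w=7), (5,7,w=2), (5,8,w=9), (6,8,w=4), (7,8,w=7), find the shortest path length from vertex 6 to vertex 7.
4 (path: 6 -> 2 -> 7; weights 2 + 2 = 4)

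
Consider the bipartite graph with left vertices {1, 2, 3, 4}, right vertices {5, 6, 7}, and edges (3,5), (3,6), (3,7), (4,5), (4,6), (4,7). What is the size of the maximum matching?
2 (matching: (3,7), (4,6); upper bound min(|L|,|R|) = min(4,3) = 3)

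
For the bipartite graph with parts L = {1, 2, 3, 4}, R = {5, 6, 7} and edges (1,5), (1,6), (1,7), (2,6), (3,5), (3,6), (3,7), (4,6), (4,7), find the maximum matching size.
3 (matching: (1,7), (2,6), (3,5); upper bound min(|L|,|R|) = min(4,3) = 3)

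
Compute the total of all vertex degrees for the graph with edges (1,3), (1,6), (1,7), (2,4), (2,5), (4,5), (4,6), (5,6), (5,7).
18 (handshake: sum of degrees = 2|E| = 2 x 9 = 18)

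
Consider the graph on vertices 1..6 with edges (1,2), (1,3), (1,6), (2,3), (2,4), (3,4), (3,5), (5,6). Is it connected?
Yes (BFS from 1 visits [1, 2, 3, 6, 4, 5] — all 6 vertices reached)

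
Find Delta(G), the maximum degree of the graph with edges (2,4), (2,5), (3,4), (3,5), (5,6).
3 (attained at vertex 5)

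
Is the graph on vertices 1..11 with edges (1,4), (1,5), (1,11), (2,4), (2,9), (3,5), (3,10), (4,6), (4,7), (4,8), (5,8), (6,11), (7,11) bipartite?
Yes. Partition: {1, 2, 3, 6, 7, 8}, {4, 5, 9, 10, 11}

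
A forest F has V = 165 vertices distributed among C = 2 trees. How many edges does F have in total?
163 (Each of the 2 component trees on V_i vertices has V_i - 1 edges; summing gives V - C = 165 - 2 = 163)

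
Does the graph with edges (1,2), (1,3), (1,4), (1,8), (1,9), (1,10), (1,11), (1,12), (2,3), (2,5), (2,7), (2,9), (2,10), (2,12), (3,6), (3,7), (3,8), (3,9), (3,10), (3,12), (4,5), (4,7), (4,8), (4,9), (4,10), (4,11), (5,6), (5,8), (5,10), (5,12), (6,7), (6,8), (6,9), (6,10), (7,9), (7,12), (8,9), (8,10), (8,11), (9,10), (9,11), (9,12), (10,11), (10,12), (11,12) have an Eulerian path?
Yes (the graph is connected and exactly 2 vertices have odd degree: {2, 4}; any Eulerian path must start and end at those)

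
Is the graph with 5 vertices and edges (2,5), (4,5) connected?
No, it has 3 components: {1}, {2, 4, 5}, {3}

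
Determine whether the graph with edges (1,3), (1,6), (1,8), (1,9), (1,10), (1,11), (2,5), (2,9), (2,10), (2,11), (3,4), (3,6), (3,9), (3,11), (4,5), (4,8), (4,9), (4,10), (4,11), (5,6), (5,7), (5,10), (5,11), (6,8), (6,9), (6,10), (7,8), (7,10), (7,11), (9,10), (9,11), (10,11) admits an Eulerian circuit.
No (2 vertices have odd degree: {3, 9}; Eulerian circuit requires 0)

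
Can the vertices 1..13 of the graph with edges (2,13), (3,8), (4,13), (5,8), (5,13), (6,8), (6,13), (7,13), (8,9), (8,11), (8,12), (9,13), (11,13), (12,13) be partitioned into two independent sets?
Yes. Partition: {1, 2, 3, 4, 5, 6, 7, 9, 10, 11, 12}, {8, 13}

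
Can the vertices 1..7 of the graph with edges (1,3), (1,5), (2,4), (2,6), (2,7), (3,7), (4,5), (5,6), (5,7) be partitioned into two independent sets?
Yes. Partition: {1, 4, 6, 7}, {2, 3, 5}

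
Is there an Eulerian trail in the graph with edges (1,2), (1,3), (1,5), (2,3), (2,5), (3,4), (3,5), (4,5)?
Yes (the graph is connected and exactly 2 vertices have odd degree: {1, 2}; any Eulerian path must start and end at those)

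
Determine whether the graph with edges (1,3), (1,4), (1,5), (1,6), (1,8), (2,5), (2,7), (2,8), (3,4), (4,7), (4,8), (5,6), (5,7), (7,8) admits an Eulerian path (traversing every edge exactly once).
Yes (the graph is connected and exactly 2 vertices have odd degree: {1, 2}; any Eulerian path must start and end at those)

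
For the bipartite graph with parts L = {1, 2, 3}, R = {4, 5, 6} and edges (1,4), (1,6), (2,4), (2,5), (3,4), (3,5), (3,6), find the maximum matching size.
3 (matching: (1,6), (2,5), (3,4); upper bound min(|L|,|R|) = min(3,3) = 3)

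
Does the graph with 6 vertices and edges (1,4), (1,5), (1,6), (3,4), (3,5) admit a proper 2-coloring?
Yes. Partition: {1, 2, 3}, {4, 5, 6}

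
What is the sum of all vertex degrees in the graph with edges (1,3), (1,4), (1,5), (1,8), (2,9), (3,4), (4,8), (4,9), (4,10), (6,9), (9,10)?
22 (handshake: sum of degrees = 2|E| = 2 x 11 = 22)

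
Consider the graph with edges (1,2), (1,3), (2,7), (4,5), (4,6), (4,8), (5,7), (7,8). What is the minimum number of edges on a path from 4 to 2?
3 (path: 4 -> 5 -> 7 -> 2, 3 edges)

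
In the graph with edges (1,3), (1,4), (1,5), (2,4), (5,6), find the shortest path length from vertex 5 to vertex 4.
2 (path: 5 -> 1 -> 4, 2 edges)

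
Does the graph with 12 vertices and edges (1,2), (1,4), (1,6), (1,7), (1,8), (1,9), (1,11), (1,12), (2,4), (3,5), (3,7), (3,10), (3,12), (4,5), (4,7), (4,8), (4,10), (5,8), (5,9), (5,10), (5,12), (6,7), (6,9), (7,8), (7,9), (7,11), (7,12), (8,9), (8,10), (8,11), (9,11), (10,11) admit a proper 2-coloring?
No (odd cycle of length 3: 9 -> 1 -> 6 -> 9)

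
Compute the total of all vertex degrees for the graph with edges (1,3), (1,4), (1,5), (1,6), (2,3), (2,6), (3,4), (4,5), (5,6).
18 (handshake: sum of degrees = 2|E| = 2 x 9 = 18)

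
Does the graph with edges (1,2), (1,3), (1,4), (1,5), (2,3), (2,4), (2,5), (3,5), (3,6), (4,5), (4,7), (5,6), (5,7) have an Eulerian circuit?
Yes (the graph is connected and all 7 vertices have even degree)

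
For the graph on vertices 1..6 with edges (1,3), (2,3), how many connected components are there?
4 (components: {1, 2, 3}, {4}, {5}, {6})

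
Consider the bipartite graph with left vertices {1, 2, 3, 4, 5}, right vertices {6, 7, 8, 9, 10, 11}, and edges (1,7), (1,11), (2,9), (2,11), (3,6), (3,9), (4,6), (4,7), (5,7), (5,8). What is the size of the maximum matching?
5 (matching: (1,11), (2,9), (3,6), (4,7), (5,8); upper bound min(|L|,|R|) = min(5,6) = 5)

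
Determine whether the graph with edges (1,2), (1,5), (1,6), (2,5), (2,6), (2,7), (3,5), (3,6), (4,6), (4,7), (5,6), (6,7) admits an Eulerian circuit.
No (2 vertices have odd degree: {1, 7}; Eulerian circuit requires 0)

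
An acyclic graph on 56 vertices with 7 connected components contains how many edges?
49 (Each of the 7 component trees on V_i vertices has V_i - 1 edges; summing gives V - C = 56 - 7 = 49)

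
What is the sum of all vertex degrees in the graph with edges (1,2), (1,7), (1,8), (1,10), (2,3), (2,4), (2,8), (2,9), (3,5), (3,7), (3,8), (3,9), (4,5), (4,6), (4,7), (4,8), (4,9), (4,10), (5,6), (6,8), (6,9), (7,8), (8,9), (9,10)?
48 (handshake: sum of degrees = 2|E| = 2 x 24 = 48)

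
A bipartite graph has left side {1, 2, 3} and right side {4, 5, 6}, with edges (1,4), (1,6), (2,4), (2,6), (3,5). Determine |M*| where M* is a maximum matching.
3 (matching: (1,6), (2,4), (3,5); upper bound min(|L|,|R|) = min(3,3) = 3)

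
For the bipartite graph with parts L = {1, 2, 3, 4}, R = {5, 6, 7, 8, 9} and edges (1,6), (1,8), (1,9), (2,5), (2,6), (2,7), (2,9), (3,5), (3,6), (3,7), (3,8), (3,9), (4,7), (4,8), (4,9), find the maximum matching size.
4 (matching: (1,9), (2,7), (3,6), (4,8); upper bound min(|L|,|R|) = min(4,5) = 4)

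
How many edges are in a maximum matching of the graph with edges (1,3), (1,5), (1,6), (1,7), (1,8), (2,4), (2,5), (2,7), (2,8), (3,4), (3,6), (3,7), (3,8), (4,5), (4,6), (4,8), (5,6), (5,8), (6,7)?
4 (matching: (1,3), (2,5), (4,8), (6,7); upper bound floor(n/2) = floor(8/2) = 4)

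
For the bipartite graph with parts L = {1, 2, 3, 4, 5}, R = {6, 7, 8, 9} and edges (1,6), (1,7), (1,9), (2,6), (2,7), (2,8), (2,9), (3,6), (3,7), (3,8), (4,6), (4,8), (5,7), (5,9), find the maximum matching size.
4 (matching: (1,9), (2,8), (3,7), (4,6); upper bound min(|L|,|R|) = min(5,4) = 4)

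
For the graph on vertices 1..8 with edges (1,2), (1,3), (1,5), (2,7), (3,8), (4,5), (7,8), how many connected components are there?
2 (components: {1, 2, 3, 4, 5, 7, 8}, {6})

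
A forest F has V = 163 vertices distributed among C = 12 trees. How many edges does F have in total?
151 (Each of the 12 component trees on V_i vertices has V_i - 1 edges; summing gives V - C = 163 - 12 = 151)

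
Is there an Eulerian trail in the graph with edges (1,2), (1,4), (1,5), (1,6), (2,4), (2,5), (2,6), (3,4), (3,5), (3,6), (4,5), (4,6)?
Yes (the graph is connected and exactly 2 vertices have odd degree: {3, 4}; any Eulerian path must start and end at those)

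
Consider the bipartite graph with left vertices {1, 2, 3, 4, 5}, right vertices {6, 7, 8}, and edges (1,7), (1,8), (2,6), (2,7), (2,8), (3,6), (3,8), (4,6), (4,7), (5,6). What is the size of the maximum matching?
3 (matching: (1,8), (2,7), (3,6); upper bound min(|L|,|R|) = min(5,3) = 3)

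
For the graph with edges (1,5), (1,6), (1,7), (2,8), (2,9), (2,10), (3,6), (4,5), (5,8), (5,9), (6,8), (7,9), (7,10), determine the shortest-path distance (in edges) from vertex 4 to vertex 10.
4 (path: 4 -> 5 -> 8 -> 2 -> 10, 4 edges)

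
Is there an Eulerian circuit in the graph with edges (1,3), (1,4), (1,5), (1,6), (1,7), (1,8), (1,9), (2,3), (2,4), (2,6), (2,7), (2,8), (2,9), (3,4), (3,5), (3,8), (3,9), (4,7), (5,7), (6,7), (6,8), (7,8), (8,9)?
No (2 vertices have odd degree: {1, 5}; Eulerian circuit requires 0)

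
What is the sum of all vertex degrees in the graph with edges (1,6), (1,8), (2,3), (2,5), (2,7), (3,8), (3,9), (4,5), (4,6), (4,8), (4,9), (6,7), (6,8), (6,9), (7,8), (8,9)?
32 (handshake: sum of degrees = 2|E| = 2 x 16 = 32)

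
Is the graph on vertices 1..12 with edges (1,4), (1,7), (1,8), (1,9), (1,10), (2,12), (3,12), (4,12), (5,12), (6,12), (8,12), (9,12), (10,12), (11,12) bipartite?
Yes. Partition: {1, 12}, {2, 3, 4, 5, 6, 7, 8, 9, 10, 11}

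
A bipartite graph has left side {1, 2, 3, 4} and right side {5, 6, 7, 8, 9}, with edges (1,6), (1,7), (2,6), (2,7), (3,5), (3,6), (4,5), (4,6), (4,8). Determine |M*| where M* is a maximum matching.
4 (matching: (1,7), (2,6), (3,5), (4,8); upper bound min(|L|,|R|) = min(4,5) = 4)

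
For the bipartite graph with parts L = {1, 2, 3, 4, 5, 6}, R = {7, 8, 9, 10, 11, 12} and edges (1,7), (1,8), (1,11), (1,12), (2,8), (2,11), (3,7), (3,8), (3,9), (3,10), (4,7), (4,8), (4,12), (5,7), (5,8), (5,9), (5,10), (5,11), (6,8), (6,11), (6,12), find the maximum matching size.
6 (matching: (1,12), (2,11), (3,10), (4,7), (5,9), (6,8); upper bound min(|L|,|R|) = min(6,6) = 6)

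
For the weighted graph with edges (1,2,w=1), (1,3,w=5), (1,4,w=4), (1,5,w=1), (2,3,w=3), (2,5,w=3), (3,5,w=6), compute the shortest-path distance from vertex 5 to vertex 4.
5 (path: 5 -> 1 -> 4; weights 1 + 4 = 5)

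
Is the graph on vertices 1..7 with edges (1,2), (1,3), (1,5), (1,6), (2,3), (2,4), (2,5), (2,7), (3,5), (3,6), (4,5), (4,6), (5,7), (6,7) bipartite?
No (odd cycle of length 3: 5 -> 1 -> 3 -> 5)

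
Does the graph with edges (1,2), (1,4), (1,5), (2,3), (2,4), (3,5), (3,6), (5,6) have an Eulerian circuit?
No (4 vertices have odd degree: {1, 2, 3, 5}; Eulerian circuit requires 0)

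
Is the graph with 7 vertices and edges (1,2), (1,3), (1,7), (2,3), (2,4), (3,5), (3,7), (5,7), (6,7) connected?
Yes (BFS from 1 visits [1, 2, 3, 7, 4, 5, 6] — all 7 vertices reached)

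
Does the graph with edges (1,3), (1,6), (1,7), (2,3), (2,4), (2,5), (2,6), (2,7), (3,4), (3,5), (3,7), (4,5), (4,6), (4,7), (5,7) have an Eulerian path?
No (6 vertices have odd degree: {1, 2, 3, 4, 6, 7}; Eulerian path requires 0 or 2)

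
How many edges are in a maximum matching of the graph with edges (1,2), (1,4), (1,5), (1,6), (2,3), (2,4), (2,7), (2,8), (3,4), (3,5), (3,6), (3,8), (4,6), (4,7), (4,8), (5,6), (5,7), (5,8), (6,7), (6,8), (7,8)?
4 (matching: (1,5), (2,3), (4,6), (7,8); upper bound floor(n/2) = floor(8/2) = 4)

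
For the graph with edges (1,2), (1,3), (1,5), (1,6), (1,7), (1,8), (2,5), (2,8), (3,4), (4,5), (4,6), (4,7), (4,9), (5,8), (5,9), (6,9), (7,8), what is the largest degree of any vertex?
6 (attained at vertex 1)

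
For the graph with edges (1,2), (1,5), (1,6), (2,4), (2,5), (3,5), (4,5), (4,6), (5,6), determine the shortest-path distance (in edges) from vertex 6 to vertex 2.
2 (path: 6 -> 1 -> 2, 2 edges)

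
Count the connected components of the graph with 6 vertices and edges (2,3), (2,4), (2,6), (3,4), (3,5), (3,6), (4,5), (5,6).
2 (components: {1}, {2, 3, 4, 5, 6})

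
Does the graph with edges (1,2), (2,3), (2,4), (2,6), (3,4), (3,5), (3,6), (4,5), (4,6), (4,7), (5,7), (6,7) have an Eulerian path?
No (4 vertices have odd degree: {1, 4, 5, 7}; Eulerian path requires 0 or 2)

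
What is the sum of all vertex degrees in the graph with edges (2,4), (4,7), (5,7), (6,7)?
8 (handshake: sum of degrees = 2|E| = 2 x 4 = 8)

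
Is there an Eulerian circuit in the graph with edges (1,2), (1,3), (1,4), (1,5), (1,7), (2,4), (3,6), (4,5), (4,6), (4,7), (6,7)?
No (4 vertices have odd degree: {1, 4, 6, 7}; Eulerian circuit requires 0)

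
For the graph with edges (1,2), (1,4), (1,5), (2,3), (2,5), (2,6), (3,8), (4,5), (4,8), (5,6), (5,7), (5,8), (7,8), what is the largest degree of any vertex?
6 (attained at vertex 5)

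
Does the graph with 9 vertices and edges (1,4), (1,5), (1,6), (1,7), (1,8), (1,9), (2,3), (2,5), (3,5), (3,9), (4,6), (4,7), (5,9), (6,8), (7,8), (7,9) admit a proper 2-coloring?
No (odd cycle of length 3: 8 -> 1 -> 6 -> 8)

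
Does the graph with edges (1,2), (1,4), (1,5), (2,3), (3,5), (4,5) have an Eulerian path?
Yes (the graph is connected and exactly 2 vertices have odd degree: {1, 5}; any Eulerian path must start and end at those)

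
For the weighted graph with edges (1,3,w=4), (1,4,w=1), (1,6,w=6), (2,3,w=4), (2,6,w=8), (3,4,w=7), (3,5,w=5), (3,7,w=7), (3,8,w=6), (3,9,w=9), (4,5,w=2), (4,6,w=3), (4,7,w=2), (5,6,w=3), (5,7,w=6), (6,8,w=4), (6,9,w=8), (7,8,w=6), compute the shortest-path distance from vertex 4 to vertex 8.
7 (path: 4 -> 6 -> 8; weights 3 + 4 = 7)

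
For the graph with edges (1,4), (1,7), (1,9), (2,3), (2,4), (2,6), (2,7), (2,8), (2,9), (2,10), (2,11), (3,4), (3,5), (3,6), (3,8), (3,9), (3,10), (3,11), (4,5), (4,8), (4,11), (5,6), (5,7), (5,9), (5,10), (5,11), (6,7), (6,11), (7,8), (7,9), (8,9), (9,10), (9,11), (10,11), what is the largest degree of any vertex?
8 (attained at vertices 2, 3, 9)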